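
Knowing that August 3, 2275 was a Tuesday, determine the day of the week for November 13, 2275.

August 2275: 31 − 3 = 28 days remain.
Then September (30), October (31): 30 + 31 = 61 days.
November 1–13, 2275: 13 days.
Total: 28 + 61 + 13 = 102 days.
102 mod 7 = 4, so 4 days after Tuesday is Saturday.

Saturday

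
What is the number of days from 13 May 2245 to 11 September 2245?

May 2245: 31 − 13 = 18 days remain.
Then June (30), July (31), August (31): 30 + 31 + 31 = 92 days.
September 1–11, 2245: 11 days.
Total: 18 + 92 + 11 = 121 days.

121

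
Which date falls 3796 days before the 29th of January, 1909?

the 7th of September, 1898

Count 3796 days before January 29, 1909:
Day-of-year of September 7, 1898: 250.
Day-of-year of January 29, 1909: 29.
1898 has 365 days, so 365 − 250 = 115 days remain in 1898.
Full years 1899–1908: 8 common + 2 leap = 8×365 + 2×366 = 3652 days.
Total: 115 + 3652 + 29 = 3796 days.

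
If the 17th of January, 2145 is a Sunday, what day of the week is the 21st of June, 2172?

Day-of-year of January 17, 2145: 17.
Day-of-year of June 21, 2172: 173.
2145 has 365 days, so 365 − 17 = 348 days remain in 2145.
Full years 2146–2171: 20 common + 6 leap = 20×365 + 6×366 = 9496 days.
Total: 348 + 9496 + 173 = 10017 days.
10017 is a multiple of 7, so the 21st of June, 2172 falls on the same weekday: Sunday.

Sunday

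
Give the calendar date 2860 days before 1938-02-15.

1930-04-18

Count 2860 days before February 15, 1938:
Day-of-year of April 18, 1930: 108.
Day-of-year of February 15, 1938: 46.
1930 has 365 days, so 365 − 108 = 257 days remain in 1930.
Full years 1931–1937: 5 common + 2 leap = 5×365 + 2×366 = 2557 days.
Total: 257 + 2557 + 46 = 2860 days.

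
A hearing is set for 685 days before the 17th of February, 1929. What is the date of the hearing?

the 4th of April, 1927

Count 685 days before February 17, 1929:
April 1927: 30 − 4 = 26 days remain.
Then 21 full months totalling 642 days.
February 1–17, 1929: 17 days (1929 is not a leap year).
Total: 26 + 642 + 17 = 685 days.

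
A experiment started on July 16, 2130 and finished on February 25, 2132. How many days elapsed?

Day-of-year of July 16, 2130: 197.
Day-of-year of February 25, 2132: 56.
2130 has 365 days, so 365 − 197 = 168 days remain in 2130.
Full years: 2131: 365. Sum = 365.
Total: 168 + 365 + 56 = 589 days.

589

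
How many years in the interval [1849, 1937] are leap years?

21

Years divisible by 4: 1852, 1856, …, 1936 — 22 in all.
Of these, 1900 is divisible by 100 but not 400, so not leap.
Leap years: 22 − 1 = 21.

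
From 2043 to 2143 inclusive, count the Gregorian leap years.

Years divisible by 4: 2044, 2048, …, 2140 — 25 in all.
Of these, 2100 is divisible by 100 but not 400, so not leap.
Leap years: 25 − 1 = 24.

24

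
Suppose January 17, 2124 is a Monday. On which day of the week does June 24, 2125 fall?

Day-of-year of January 17, 2124: 17.
Day-of-year of June 24, 2125: 175.
2124 has 366 days, so 366 − 17 = 349 days remain in 2124.
Total: 349 + 175 = 524 days.
524 mod 7 = 6, so 6 days after Monday is Sunday.

Sunday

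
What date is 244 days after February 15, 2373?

October 17, 2373

Count 244 days after February 15, 2373:
February 2373: 28 − 15 = 13 days remain (2373 is not a leap year, so February has 28 days).
Then March (31), April (30), May (31), June (30), July (31), August (31), September (30): 31 + 30 + 31 + 30 + 31 + 31 + 30 = 214 days.
October 1–17, 2373: 17 days.
Total: 13 + 214 + 17 = 244 days.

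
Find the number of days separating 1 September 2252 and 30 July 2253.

332

September 2252: 30 − 1 = 29 days remain.
Then 9 full months totalling 273 days.
July 1–30, 2253: 30 days.
Total: 29 + 273 + 30 = 332 days.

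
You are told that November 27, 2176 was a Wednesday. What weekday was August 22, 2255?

Wednesday

Day-of-year of November 27, 2176: 332.
Day-of-year of August 22, 2255: 234.
2176 has 366 days, so 366 − 332 = 34 days remain in 2176.
Full years 2177–2254: 60 common + 18 leap = 60×365 + 18×366 = 28488 days.
Total: 34 + 28488 + 234 = 28756 days.
28756 is a multiple of 7, so August 22, 2255 falls on the same weekday: Wednesday.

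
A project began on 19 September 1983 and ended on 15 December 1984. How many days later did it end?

September 19, 1983 → September 19, 1984: 366 days (1984 is a leap year).
September 1984: 30 − 19 = 11 days remain.
Then October (31), November (30): 31 + 30 = 61 days.
December 1–15, 1984: 15 days.
Residual: 87 days.
Total: 453 days.

453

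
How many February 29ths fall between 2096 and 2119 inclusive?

Years divisible by 4 in [2096, 2119]: 2096, 2100, 2104, 2108, 2112, 2116.
Of these, 2100 is divisible by 100 but not 400, so not leap.
Leap years: 6 − 1 = 5.

5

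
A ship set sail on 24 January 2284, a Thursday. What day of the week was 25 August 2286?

January 2284: 31 − 24 = 7 days remain.
Then 30 full months totalling 912 days.
August 1–25, 2286: 25 days.
Total: 7 + 912 + 25 = 944 days.
944 mod 7 = 6, so 6 days after Thursday is Wednesday.

Wednesday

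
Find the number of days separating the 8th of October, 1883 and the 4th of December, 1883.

57

October 1883: 31 − 8 = 23 days remain.
Then November (30): 30 days.
December 1–4, 1883: 4 days.
Total: 23 + 30 + 4 = 57 days.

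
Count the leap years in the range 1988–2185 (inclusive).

49

Years divisible by 4: 1988, 1992, …, 2184 — 50 in all.
Of these, 2100 is divisible by 100 but not 400, so not leap.
2000 is divisible by 400, so still leap.
Leap years: 50 − 1 = 49.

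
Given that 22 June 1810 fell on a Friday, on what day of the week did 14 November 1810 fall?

June 1810: 30 − 22 = 8 days remain.
Then July (31), August (31), September (30), October (31): 31 + 31 + 30 + 31 = 123 days.
November 1–14, 1810: 14 days.
Total: 8 + 123 + 14 = 145 days.
145 mod 7 = 5, so 5 days after Friday is Wednesday.

Wednesday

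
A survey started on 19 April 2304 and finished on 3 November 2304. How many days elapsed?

April 2304: 30 − 19 = 11 days remain.
Then May (31), June (30), July (31), August (31), September (30), October (31): 31 + 30 + 31 + 31 + 30 + 31 = 184 days.
November 1–3, 2304: 3 days.
Total: 11 + 184 + 3 = 198 days.

198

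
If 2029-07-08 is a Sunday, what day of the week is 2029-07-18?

Within July 2029: 18 − 8 = 10 days.
10 mod 7 = 3, so 3 days after Sunday is Wednesday.

Wednesday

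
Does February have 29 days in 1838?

1838 is not a leap year.

No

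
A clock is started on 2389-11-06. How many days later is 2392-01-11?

796

November 6, 2389 → November 6, 2390: 365 days.
November 6, 2390 → November 6, 2391: 365 days.
November 2391: 30 − 6 = 24 days remain.
Then December (31): 31 days.
January 1–11, 2392: 11 days.
Residual: 66 days.
Total: 796 days.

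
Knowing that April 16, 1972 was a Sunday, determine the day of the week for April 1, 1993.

Thursday

From April 16, 1972 to April 16, 1992: 20 years, of which 5 contain a Feb 29 — 15×365 + 5×366 = 7305 days.
April 1992: 30 − 16 = 14 days remain.
Then 11 full months totalling 335 days.
April 1, 1993: 1 day.
Residual: 350 days.
Total: 7655 days.
7655 mod 7 = 4, so 4 days after Sunday is Thursday.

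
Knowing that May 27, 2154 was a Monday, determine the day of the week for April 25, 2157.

Monday

Day-of-year of May 27, 2154: 147.
Day-of-year of April 25, 2157: 115.
2154 has 365 days, so 365 − 147 = 218 days remain in 2154.
Full years: 2155: 365; 2156: 366. Sum = 731.
Total: 218 + 731 + 115 = 1064 days.
1064 is a multiple of 7, so April 25, 2157 falls on the same weekday: Monday.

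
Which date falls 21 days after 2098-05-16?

2098-06-06

Count 21 days after May 16, 2098:
May 2098: 31 − 16 = 15 days remain.
June 1–6, 2098: 6 days.
Total: 15 + 6 = 21 days.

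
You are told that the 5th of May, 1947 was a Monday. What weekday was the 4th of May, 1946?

Saturday

Count forward from the earlier date (May 4, 1946) to the later (May 5, 1947):
May 4, 1946 → May 4, 1947: 365 days.
Within May 1947: 5 − 4 = 1 day.
Total: 366 days.
366 mod 7 = 2, so 2 days before Monday is Saturday.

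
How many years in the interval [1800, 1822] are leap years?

5

Years divisible by 4 in [1800, 1822]: 1800, 1804, 1808, 1812, 1816, 1820.
Of these, 1800 is divisible by 100 but not 400, so not leap.
Leap years: 6 − 1 = 5.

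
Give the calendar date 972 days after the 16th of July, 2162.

the 14th of March, 2165

Count 972 days after July 16, 2162:
July 16, 2162 → July 16, 2163: 365 days.
July 16, 2163 → July 16, 2164: 366 days (2164 is a leap year).
July 2164: 31 − 16 = 15 days remain.
Then August (31), September (30), October (31), November (30), December (31), January (31), February 2165 (28): 31 + 30 + 31 + 30 + 31 + 31 + 28 = 212 days.
March 1–14, 2165: 14 days.
Residual: 241 days.
Total: 972 days.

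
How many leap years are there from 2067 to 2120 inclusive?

Years divisible by 4: 2068, 2072, …, 2120 — 14 in all.
Of these, 2100 is divisible by 100 but not 400, so not leap.
Leap years: 14 − 1 = 13.

13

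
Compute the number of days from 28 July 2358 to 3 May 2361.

1010

July 28, 2358 → July 28, 2359: 365 days.
July 28, 2359 → July 28, 2360: 366 days (2360 is a leap year).
July 2360: 31 − 28 = 3 days remain.
Then 9 full months totalling 273 days.
May 1–3, 2361: 3 days.
Residual: 279 days.
Total: 1010 days.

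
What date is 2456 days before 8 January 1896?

18 April 1889

Count 2456 days before January 8, 1896:
Day-of-year of April 18, 1889: 108.
Day-of-year of January 8, 1896: 8.
1889 has 365 days, so 365 − 108 = 257 days remain in 1889.
Full years: 1890: 365; 1891: 365; 1892: 366; 1893: 365; 1894: 365; 1895: 365. Sum = 2191.
Total: 257 + 2191 + 8 = 2456 days.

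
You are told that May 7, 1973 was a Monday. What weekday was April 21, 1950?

Friday

Count forward from the earlier date (April 21, 1950) to the later (May 7, 1973):
From April 21, 1950 to April 21, 1973: 23 years, of which 6 contain a Feb 29 — 17×365 + 6×366 = 8401 days.
April 1973: 30 − 21 = 9 days remain.
May 1–7, 1973: 7 days.
Residual: 16 days.
Total: 8417 days.
8417 mod 7 = 3, so 3 days before Monday is Friday.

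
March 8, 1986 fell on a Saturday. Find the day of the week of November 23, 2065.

Monday

From March 8, 1986 to March 8, 2065: 79 years, of which 20 contain a Feb 29 — 59×365 + 20×366 = 28855 days.
(2000 is a leap year (divisible by 400).)
March 2065: 31 − 8 = 23 days remain.
Then April (30), May (31), June (30), July (31), August (31), September (30), October (31): 30 + 31 + 30 + 31 + 31 + 30 + 31 = 214 days.
November 1–23, 2065: 23 days.
Residual: 260 days.
Total: 29115 days.
29115 mod 7 = 2, so 2 days after Saturday is Monday.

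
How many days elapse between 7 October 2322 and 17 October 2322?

Within October 2322: 17 − 7 = 10 days.

10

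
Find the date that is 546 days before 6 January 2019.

9 July 2017

Count 546 days before January 6, 2019:
July 9, 2017 → July 9, 2018: 365 days.
July 2018: 31 − 9 = 22 days remain.
Then August (31), September (30), October (31), November (30), December (31): 31 + 30 + 31 + 30 + 31 = 153 days.
January 1–6, 2019: 6 days.
Residual: 181 days.
Total: 546 days.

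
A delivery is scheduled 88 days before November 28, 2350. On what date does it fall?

September 1, 2350

Count 88 days before November 28, 2350:
September 2350: 30 − 1 = 29 days remain.
Then October (31): 31 days.
November 1–28, 2350: 28 days.
Total: 29 + 31 + 28 = 88 days.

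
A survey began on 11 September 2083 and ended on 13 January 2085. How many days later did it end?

490

Day-of-year of September 11, 2083: 254.
Day-of-year of January 13, 2085: 13.
2083 has 365 days, so 365 − 254 = 111 days remain in 2083.
Full years: 2084: 366. Sum = 366.
Total: 111 + 366 + 13 = 490 days.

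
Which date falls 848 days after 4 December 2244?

1 April 2247

Count 848 days after December 4, 2244:
December 4, 2244 → December 4, 2245: 365 days.
December 4, 2245 → December 4, 2246: 365 days.
December 2246: 31 − 4 = 27 days remain.
Then January (31), February 2247 (28), March (31): 31 + 28 + 31 = 90 days.
April 1, 2247: 1 day.
Residual: 118 days.
Total: 848 days.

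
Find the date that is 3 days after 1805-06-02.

1805-06-05

Count 3 days after June 2, 1805:
Within June 1805: 5 − 2 = 3 days.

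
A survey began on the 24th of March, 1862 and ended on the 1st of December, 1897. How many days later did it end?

Day-of-year of March 24, 1862: 83.
Day-of-year of December 1, 1897: 335.
1862 has 365 days, so 365 − 83 = 282 days remain in 1862.
Full years 1863–1896: 25 common + 9 leap = 25×365 + 9×366 = 12419 days.
Total: 282 + 12419 + 335 = 13036 days.

13036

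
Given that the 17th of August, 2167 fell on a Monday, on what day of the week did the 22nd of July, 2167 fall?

Count forward from the earlier date (July 22, 2167) to the later (August 17, 2167):
July 2167: 31 − 22 = 9 days remain.
August 1–17, 2167: 17 days.
Total: 9 + 17 = 26 days.
26 mod 7 = 5, so 5 days before Monday is Wednesday.

Wednesday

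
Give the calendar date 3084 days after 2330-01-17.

2338-06-28

Count 3084 days after January 17, 2330:
Day-of-year of January 17, 2330: 17.
Day-of-year of June 28, 2338: 179.
2330 has 365 days, so 365 − 17 = 348 days remain in 2330.
Full years 2331–2337: 5 common + 2 leap = 5×365 + 2×366 = 2557 days.
Total: 348 + 2557 + 179 = 3084 days.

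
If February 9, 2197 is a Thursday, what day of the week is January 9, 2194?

Thursday

Count forward from the earlier date (January 9, 2194) to the later (February 9, 2197):
January 9, 2194 → January 9, 2195: 365 days.
January 9, 2195 → January 9, 2196: 365 days.
January 9, 2196 → January 9, 2197: 366 days (2196 is a leap year).
January 2197: 31 − 9 = 22 days remain.
February 1–9, 2197: 9 days (2197 is not a leap year).
Residual: 31 days.
Total: 1127 days.
1127 is a multiple of 7, so January 9, 2194 falls on the same weekday: Thursday.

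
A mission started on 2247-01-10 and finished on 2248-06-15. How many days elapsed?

Day-of-year of January 10, 2247: 10.
Day-of-year of June 15, 2248: 167.
2247 has 365 days, so 365 − 10 = 355 days remain in 2247.
Total: 355 + 167 = 522 days.

522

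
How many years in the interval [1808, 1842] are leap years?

9

Years divisible by 4 in [1808, 1842]: 1808, 1812, 1816, 1820, 1824, 1828, 1832, 1836, 1840.
No century exceptions apply. Count: 9.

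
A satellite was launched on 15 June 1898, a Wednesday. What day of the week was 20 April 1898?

Wednesday

Count forward from the earlier date (April 20, 1898) to the later (June 15, 1898):
April 1898: 30 − 20 = 10 days remain.
Then May (31): 31 days.
June 1–15, 1898: 15 days.
Total: 10 + 31 + 15 = 56 days.
56 is a multiple of 7, so 20 April 1898 falls on the same weekday: Wednesday.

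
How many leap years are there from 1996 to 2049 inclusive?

Years divisible by 4: 1996, 2000, …, 2048 — 14 in all.
2000 is divisible by 400, so still leap.
No century exceptions apply. Count: 14.

14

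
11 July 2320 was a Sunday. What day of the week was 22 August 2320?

July 2320: 31 − 11 = 20 days remain.
August 1–22, 2320: 22 days.
Total: 20 + 22 = 42 days.
42 is a multiple of 7, so 22 August 2320 falls on the same weekday: Sunday.

Sunday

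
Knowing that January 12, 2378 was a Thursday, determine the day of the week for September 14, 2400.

Thursday

Day-of-year of January 12, 2378: 12.
Day-of-year of September 14, 2400: 258.
2378 has 365 days, so 365 − 12 = 353 days remain in 2378.
Full years 2379–2399: 16 common + 5 leap = 16×365 + 5×366 = 7670 days.
Total: 353 + 7670 + 258 = 8281 days.
8281 is a multiple of 7, so September 14, 2400 falls on the same weekday: Thursday.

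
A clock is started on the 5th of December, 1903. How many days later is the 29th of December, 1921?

6599

Day-of-year of December 5, 1903: 339.
Day-of-year of December 29, 1921: 363.
1903 has 365 days, so 365 − 339 = 26 days remain in 1903.
Full years 1904–1920: 12 common + 5 leap = 12×365 + 5×366 = 6210 days.
Total: 26 + 6210 + 363 = 6599 days.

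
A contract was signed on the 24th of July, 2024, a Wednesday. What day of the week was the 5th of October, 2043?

Monday

From July 24, 2024 to July 24, 2043: 19 years, of which 4 contain a Feb 29 — 15×365 + 4×366 = 6939 days.
July 2043: 31 − 24 = 7 days remain.
Then August (31), September (30): 31 + 30 = 61 days.
October 1–5, 2043: 5 days.
Residual: 73 days.
Total: 7012 days.
7012 mod 7 = 5, so 5 days after Wednesday is Monday.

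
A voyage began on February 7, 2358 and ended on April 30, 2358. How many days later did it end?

February 2358: 28 − 7 = 21 days remain (2358 is not a leap year, so February has 28 days).
Then March (31): 31 days.
April 1–30, 2358: 30 days.
Total: 21 + 31 + 30 = 82 days.

82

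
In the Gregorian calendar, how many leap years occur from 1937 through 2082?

36

Years divisible by 4: 1940, 1944, …, 2080 — 36 in all.
2000 is divisible by 400, so still leap.
No century exceptions apply. Count: 36.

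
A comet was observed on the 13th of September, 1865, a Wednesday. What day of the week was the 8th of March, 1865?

Count forward from the earlier date (March 8, 1865) to the later (September 13, 1865):
March 1865: 31 − 8 = 23 days remain.
Then April (30), May (31), June (30), July (31), August (31): 30 + 31 + 30 + 31 + 31 = 153 days.
September 1–13, 1865: 13 days.
Total: 23 + 153 + 13 = 189 days.
189 is a multiple of 7, so the 8th of March, 1865 falls on the same weekday: Wednesday.

Wednesday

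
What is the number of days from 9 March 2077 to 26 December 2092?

From March 9, 2077 to March 9, 2092: 15 years, of which 4 contain a Feb 29 — 11×365 + 4×366 = 5479 days.
March 2092: 31 − 9 = 22 days remain.
Then April (30), May (31), June (30), July (31), August (31), September (30), October (31), November (30): 30 + 31 + 30 + 31 + 31 + 30 + 31 + 30 = 244 days.
December 1–26, 2092: 26 days.
Residual: 292 days.
Total: 5771 days.

5771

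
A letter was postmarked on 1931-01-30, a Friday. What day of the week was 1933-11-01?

Day-of-year of January 30, 1931: 30.
Day-of-year of November 1, 1933: 305.
1931 has 365 days, so 365 − 30 = 335 days remain in 1931.
Full years: 1932: 366. Sum = 366.
Total: 335 + 366 + 305 = 1006 days.
1006 mod 7 = 5, so 5 days after Friday is Wednesday.

Wednesday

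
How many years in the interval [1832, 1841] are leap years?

3

Years divisible by 4 in [1832, 1841]: 1832, 1836, 1840.
No century exceptions apply. Count: 3.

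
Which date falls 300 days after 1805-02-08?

1805-12-05

Count 300 days after February 8, 1805:
February 1805: 28 − 8 = 20 days remain (1805 is not a leap year, so February has 28 days).
Then 9 full months totalling 275 days.
December 1–5, 1805: 5 days.
Total: 20 + 275 + 5 = 300 days.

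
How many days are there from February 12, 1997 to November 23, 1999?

1014

February 12, 1997 → February 12, 1998: 365 days.
February 12, 1998 → February 12, 1999: 365 days.
February 1999: 28 − 12 = 16 days remain (1999 is not a leap year, so February has 28 days).
Then March (31), April (30), May (31), June (30), July (31), August (31), September (30), October (31): 31 + 30 + 31 + 30 + 31 + 31 + 30 + 31 = 245 days.
November 1–23, 1999: 23 days.
Residual: 284 days.
Total: 1014 days.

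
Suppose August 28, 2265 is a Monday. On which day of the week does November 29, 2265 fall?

August 2265: 31 − 28 = 3 days remain.
Then September (30), October (31): 30 + 31 = 61 days.
November 1–29, 2265: 29 days.
Total: 3 + 61 + 29 = 93 days.
93 mod 7 = 2, so 2 days after Monday is Wednesday.

Wednesday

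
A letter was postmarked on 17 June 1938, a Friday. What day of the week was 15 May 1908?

Friday

Count forward from the earlier date (May 15, 1908) to the later (June 17, 1938):
From May 15, 1908 to May 15, 1938: 30 years, of which 7 contain a Feb 29 — 23×365 + 7×366 = 10957 days.
May 1938: 31 − 15 = 16 days remain.
June 1–17, 1938: 17 days.
Residual: 33 days.
Total: 10990 days.
10990 is a multiple of 7, so 15 May 1908 falls on the same weekday: Friday.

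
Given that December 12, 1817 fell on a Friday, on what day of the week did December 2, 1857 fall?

Wednesday

From December 12, 1817 to December 12, 1856: 39 years, of which 10 contain a Feb 29 — 29×365 + 10×366 = 14245 days.
December 1856: 31 − 12 = 19 days remain.
Then 11 full months totalling 334 days.
December 1–2, 1857: 2 days.
Residual: 355 days.
Total: 14600 days.
14600 mod 7 = 5, so 5 days after Friday is Wednesday.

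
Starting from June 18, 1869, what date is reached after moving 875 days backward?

January 25, 1867

Count 875 days before June 18, 1869:
January 25, 1867 → January 25, 1868: 365 days.
January 25, 1868 → January 25, 1869: 366 days (1868 is a leap year).
January 1869: 31 − 25 = 6 days remain.
Then February 1869 (28), March (31), April (30), May (31): 28 + 31 + 30 + 31 = 120 days.
June 1–18, 1869: 18 days.
Residual: 144 days.
Total: 875 days.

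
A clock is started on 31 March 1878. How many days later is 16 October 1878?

March 1878: 31 − 31 = 0 days remain.
Then April (30), May (31), June (30), July (31), August (31), September (30): 30 + 31 + 30 + 31 + 31 + 30 = 183 days.
October 1–16, 1878: 16 days.
Total: 0 + 183 + 16 = 199 days.

199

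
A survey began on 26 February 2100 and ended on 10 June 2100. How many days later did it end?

104

February 2100: 28 − 26 = 2 days remain (2100 is not a leap year (divisible by 100 but not 400), so February has 28 days).
Then March (31), April (30), May (31): 31 + 30 + 31 = 92 days.
June 1–10, 2100: 10 days.
Total: 2 + 92 + 10 = 104 days.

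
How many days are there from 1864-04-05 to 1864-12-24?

April 1864: 30 − 5 = 25 days remain.
Then May (31), June (30), July (31), August (31), September (30), October (31), November (30): 31 + 30 + 31 + 31 + 30 + 31 + 30 = 214 days.
December 1–24, 1864: 24 days.
Total: 25 + 214 + 24 = 263 days.

263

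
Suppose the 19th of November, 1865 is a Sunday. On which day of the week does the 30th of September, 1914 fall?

Day-of-year of November 19, 1865: 323.
Day-of-year of September 30, 1914: 273.
1865 has 365 days, so 365 − 323 = 42 days remain in 1865.
Full years 1866–1913: 37 common + 11 leap = 37×365 + 11×366 = 17531 days.
Total: 42 + 17531 + 273 = 17846 days.
17846 mod 7 = 3, so 3 days after Sunday is Wednesday.

Wednesday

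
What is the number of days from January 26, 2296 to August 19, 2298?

January 2296: 31 − 26 = 5 days remain.
Then 30 full months totalling 912 days.
August 1–19, 2298: 19 days.
Total: 5 + 912 + 19 = 936 days.

936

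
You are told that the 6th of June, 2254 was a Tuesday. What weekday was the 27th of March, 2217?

Count forward from the earlier date (March 27, 2217) to the later (June 6, 2254):
From March 27, 2217 to March 27, 2254: 37 years, of which 9 contain a Feb 29 — 28×365 + 9×366 = 13514 days.
March 2254: 31 − 27 = 4 days remain.
Then April (30), May (31): 30 + 31 = 61 days.
June 1–6, 2254: 6 days.
Residual: 71 days.
Total: 13585 days.
13585 mod 7 = 5, so 5 days before Tuesday is Thursday.

Thursday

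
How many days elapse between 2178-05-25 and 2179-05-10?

Day-of-year of May 25, 2178: 145.
Day-of-year of May 10, 2179: 130.
2178 has 365 days, so 365 − 145 = 220 days remain in 2178.
Total: 220 + 130 = 350 days.

350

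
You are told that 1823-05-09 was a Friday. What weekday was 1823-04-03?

Thursday

Count forward from the earlier date (April 3, 1823) to the later (May 9, 1823):
April 1823: 30 − 3 = 27 days remain.
May 1–9, 1823: 9 days.
Total: 27 + 9 = 36 days.
36 mod 7 = 1, so 1 day before Friday is Thursday.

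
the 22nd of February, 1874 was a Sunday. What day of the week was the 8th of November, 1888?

Day-of-year of February 22, 1874: 53.
Day-of-year of November 8, 1888: 313.
1874 has 365 days, so 365 − 53 = 312 days remain in 1874.
Full years 1875–1887: 10 common + 3 leap = 10×365 + 3×366 = 4748 days.
Total: 312 + 4748 + 313 = 5373 days.
5373 mod 7 = 4, so 4 days after Sunday is Thursday.

Thursday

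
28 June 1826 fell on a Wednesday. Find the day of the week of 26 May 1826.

Friday

Count forward from the earlier date (May 26, 1826) to the later (June 28, 1826):
May 1826: 31 − 26 = 5 days remain.
June 1–28, 1826: 28 days.
Total: 5 + 28 = 33 days.
33 mod 7 = 5, so 5 days before Wednesday is Friday.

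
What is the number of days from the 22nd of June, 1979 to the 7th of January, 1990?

Day-of-year of June 22, 1979: 173.
Day-of-year of January 7, 1990: 7.
1979 has 365 days, so 365 − 173 = 192 days remain in 1979.
Full years 1980–1989: 7 common + 3 leap = 7×365 + 3×366 = 3653 days.
Total: 192 + 3653 + 7 = 3852 days.

3852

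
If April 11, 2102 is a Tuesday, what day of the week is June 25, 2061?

Saturday

Count forward from the earlier date (June 25, 2061) to the later (April 11, 2102):
From June 25, 2061 to June 25, 2101: 40 years, of which 9 contain a Feb 29 — 31×365 + 9×366 = 14609 days.
(2100 is not a leap year (divisible by 100 but not 400).)
June 2101: 30 − 25 = 5 days remain.
Then 9 full months totalling 274 days.
April 1–11, 2102: 11 days.
Residual: 290 days.
Total: 14899 days.
14899 mod 7 = 3, so 3 days before Tuesday is Saturday.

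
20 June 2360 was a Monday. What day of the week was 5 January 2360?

Count forward from the earlier date (January 5, 2360) to the later (June 20, 2360):
January 2360: 31 − 5 = 26 days remain.
Then February 2360 (29), March (31), April (30), May (31): 29 + 31 + 30 + 31 = 121 days.
June 1–20, 2360: 20 days.
Total: 26 + 121 + 20 = 167 days.
167 mod 7 = 6, so 6 days before Monday is Tuesday.

Tuesday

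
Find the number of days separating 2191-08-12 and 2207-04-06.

From August 12, 2191 to August 12, 2206: 15 years, of which 3 contain a Feb 29 — 12×365 + 3×366 = 5478 days.
(2200 is not a leap year (divisible by 100 but not 400).)
August 2206: 31 − 12 = 19 days remain.
Then September (30), October (31), November (30), December (31), January (31), February 2207 (28), March (31): 30 + 31 + 30 + 31 + 31 + 28 + 31 = 212 days.
April 1–6, 2207: 6 days.
Residual: 237 days.
Total: 5715 days.

5715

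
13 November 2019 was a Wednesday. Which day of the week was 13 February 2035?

From November 13, 2019 to November 13, 2034: 15 years, of which 4 contain a Feb 29 — 11×365 + 4×366 = 5479 days.
November 2034: 30 − 13 = 17 days remain.
Then December (31), January (31): 31 + 31 = 62 days.
February 1–13, 2035: 13 days (2035 is not a leap year).
Residual: 92 days.
Total: 5571 days.
5571 mod 7 = 6, so 6 days after Wednesday is Tuesday.

Tuesday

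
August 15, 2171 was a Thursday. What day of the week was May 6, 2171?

Count forward from the earlier date (May 6, 2171) to the later (August 15, 2171):
May 2171: 31 − 6 = 25 days remain.
Then June (30), July (31): 30 + 31 = 61 days.
August 1–15, 2171: 15 days.
Total: 25 + 61 + 15 = 101 days.
101 mod 7 = 3, so 3 days before Thursday is Monday.

Monday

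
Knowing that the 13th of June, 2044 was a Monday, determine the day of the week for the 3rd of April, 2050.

June 13, 2044 → June 13, 2045: 365 days.
June 13, 2045 → June 13, 2046: 365 days.
June 13, 2046 → June 13, 2047: 365 days.
June 13, 2047 → June 13, 2048: 366 days (2048 is a leap year).
June 13, 2048 → June 13, 2049: 365 days.
June 2049: 30 − 13 = 17 days remain.
Then 9 full months totalling 274 days.
April 1–3, 2050: 3 days.
Residual: 294 days.
Total: 2120 days.
2120 mod 7 = 6, so 6 days after Monday is Sunday.

Sunday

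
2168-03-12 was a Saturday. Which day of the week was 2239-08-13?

Tuesday

Day-of-year of March 12, 2168: 72.
Day-of-year of August 13, 2239: 225.
2168 has 366 days, so 366 − 72 = 294 days remain in 2168.
Full years 2169–2238: 54 common + 16 leap = 54×365 + 16×366 = 25566 days.
Total: 294 + 25566 + 225 = 26085 days.
26085 mod 7 = 3, so 3 days after Saturday is Tuesday.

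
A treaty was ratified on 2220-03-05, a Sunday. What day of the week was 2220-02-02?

Count forward from the earlier date (February 2, 2220) to the later (March 5, 2220):
February 2220: 29 − 2 = 27 days remain (2220 is a leap year, so February has 29 days).
March 1–5, 2220: 5 days.
Total: 27 + 5 = 32 days.
32 mod 7 = 4, so 4 days before Sunday is Wednesday.

Wednesday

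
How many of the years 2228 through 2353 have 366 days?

Years divisible by 4: 2228, 2232, …, 2352 — 32 in all.
Of these, 2300 is divisible by 100 but not 400, so not leap.
Leap years: 32 − 1 = 31.

31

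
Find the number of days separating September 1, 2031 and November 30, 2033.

Day-of-year of September 1, 2031: 244.
Day-of-year of November 30, 2033: 334.
2031 has 365 days, so 365 − 244 = 121 days remain in 2031.
Full years: 2032: 366. Sum = 366.
Total: 121 + 366 + 334 = 821 days.

821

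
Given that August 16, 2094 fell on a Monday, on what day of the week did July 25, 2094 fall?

Count forward from the earlier date (July 25, 2094) to the later (August 16, 2094):
July 2094: 31 − 25 = 6 days remain.
August 1–16, 2094: 16 days.
Total: 6 + 16 = 22 days.
22 mod 7 = 1, so 1 day before Monday is Sunday.

Sunday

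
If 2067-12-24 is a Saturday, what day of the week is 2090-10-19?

From December 24, 2067 to December 24, 2089: 22 years, of which 6 contain a Feb 29 — 16×365 + 6×366 = 8036 days.
December 2089: 31 − 24 = 7 days remain.
Then 9 full months totalling 273 days.
October 1–19, 2090: 19 days.
Residual: 299 days.
Total: 8335 days.
8335 mod 7 = 5, so 5 days after Saturday is Thursday.

Thursday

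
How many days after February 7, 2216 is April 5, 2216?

February 2216: 29 − 7 = 22 days remain (2216 is a leap year, so February has 29 days).
Then March (31): 31 days.
April 1–5, 2216: 5 days.
Total: 22 + 31 + 5 = 58 days.

58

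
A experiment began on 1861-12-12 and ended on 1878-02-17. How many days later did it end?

5911

From December 12, 1861 to December 12, 1877: 16 years, of which 4 contain a Feb 29 — 12×365 + 4×366 = 5844 days.
December 1877: 31 − 12 = 19 days remain.
Then January (31): 31 days.
February 1–17, 1878: 17 days (1878 is not a leap year).
Residual: 67 days.
Total: 5911 days.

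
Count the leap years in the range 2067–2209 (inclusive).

34

Years divisible by 4: 2068, 2072, …, 2208 — 36 in all.
Of these, 2100, 2200 are divisible by 100 but not 400, so not leap.
Leap years: 36 − 2 = 34.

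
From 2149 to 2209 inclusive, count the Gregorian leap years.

Years divisible by 4: 2152, 2156, …, 2208 — 15 in all.
Of these, 2200 is divisible by 100 but not 400, so not leap.
Leap years: 15 − 1 = 14.

14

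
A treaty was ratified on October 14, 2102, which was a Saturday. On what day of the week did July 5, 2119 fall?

Wednesday

From October 14, 2102 to October 14, 2118: 16 years, of which 4 contain a Feb 29 — 12×365 + 4×366 = 5844 days.
October 2118: 31 − 14 = 17 days remain.
Then November (30), December (31), January (31), February 2119 (28), March (31), April (30), May (31), June (30): 30 + 31 + 31 + 28 + 31 + 30 + 31 + 30 = 242 days.
July 1–5, 2119: 5 days.
Residual: 264 days.
Total: 6108 days.
6108 mod 7 = 4, so 4 days after Saturday is Wednesday.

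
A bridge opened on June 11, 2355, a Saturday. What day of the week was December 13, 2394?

Tuesday

Day-of-year of June 11, 2355: 162.
Day-of-year of December 13, 2394: 347.
2355 has 365 days, so 365 − 162 = 203 days remain in 2355.
Full years 2356–2393: 28 common + 10 leap = 28×365 + 10×366 = 13880 days.
Total: 203 + 13880 + 347 = 14430 days.
14430 mod 7 = 3, so 3 days after Saturday is Tuesday.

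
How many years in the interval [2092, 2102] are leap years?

2

Years divisible by 4 in [2092, 2102]: 2092, 2096, 2100.
Of these, 2100 is divisible by 100 but not 400, so not leap.
Leap years: 3 − 1 = 2.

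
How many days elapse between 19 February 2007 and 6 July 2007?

February 2007: 28 − 19 = 9 days remain (2007 is not a leap year, so February has 28 days).
Then March (31), April (30), May (31), June (30): 31 + 30 + 31 + 30 = 122 days.
July 1–6, 2007: 6 days.
Total: 9 + 122 + 6 = 137 days.

137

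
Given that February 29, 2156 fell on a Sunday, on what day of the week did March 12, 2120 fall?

Count forward from the earlier date (March 12, 2120) to the later (February 29, 2156):
From March 12, 2120 to March 12, 2155: 35 years, of which 8 contain a Feb 29 — 27×365 + 8×366 = 12783 days.
March 2155: 31 − 12 = 19 days remain.
Then 10 full months totalling 306 days.
February 1–29, 2156: 29 days (2156 is a leap year).
Residual: 354 days.
Total: 13137 days.
13137 mod 7 = 5, so 5 days before Sunday is Tuesday.

Tuesday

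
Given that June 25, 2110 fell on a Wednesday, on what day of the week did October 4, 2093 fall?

Sunday

Count forward from the earlier date (October 4, 2093) to the later (June 25, 2110):
Day-of-year of October 4, 2093: 277.
Day-of-year of June 25, 2110: 176.
2093 has 365 days, so 365 − 277 = 88 days remain in 2093.
Full years 2094–2109: 13 common + 3 leap = 13×365 + 3×366 = 5843 days.
Total: 88 + 5843 + 176 = 6107 days.
6107 mod 7 = 3, so 3 days before Wednesday is Sunday.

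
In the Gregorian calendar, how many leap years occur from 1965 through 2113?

36

Years divisible by 4: 1968, 1972, …, 2112 — 37 in all.
Of these, 2100 is divisible by 100 but not 400, so not leap.
2000 is divisible by 400, so still leap.
Leap years: 37 − 1 = 36.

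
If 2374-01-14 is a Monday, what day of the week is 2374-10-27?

January 2374: 31 − 14 = 17 days remain.
Then February 2374 (28), March (31), April (30), May (31), June (30), July (31), August (31), September (30): 28 + 31 + 30 + 31 + 30 + 31 + 31 + 30 = 242 days.
October 1–27, 2374: 27 days.
Total: 17 + 242 + 27 = 286 days.
286 mod 7 = 6, so 6 days after Monday is Sunday.

Sunday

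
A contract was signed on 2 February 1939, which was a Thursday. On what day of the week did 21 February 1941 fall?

Friday

February 1939: 28 − 2 = 26 days remain (1939 is not a leap year, so February has 28 days).
Then 23 full months totalling 703 days.
February 1–21, 1941: 21 days (1941 is not a leap year).
Total: 26 + 703 + 21 = 750 days.
750 mod 7 = 1, so 1 day after Thursday is Friday.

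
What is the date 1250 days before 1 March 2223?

28 September 2219

Count 1250 days before March 1, 2223:
September 28, 2219 → September 28, 2220: 366 days (2220 is a leap year).
September 28, 2220 → September 28, 2221: 365 days.
September 28, 2221 → September 28, 2222: 365 days.
September 2222: 30 − 28 = 2 days remain.
Then October (31), November (30), December (31), January (31), February 2223 (28): 31 + 30 + 31 + 31 + 28 = 151 days.
March 1, 2223: 1 day.
Residual: 154 days.
Total: 1250 days.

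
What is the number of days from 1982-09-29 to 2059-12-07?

28193

Day-of-year of September 29, 1982: 272.
Day-of-year of December 7, 2059: 341.
1982 has 365 days, so 365 − 272 = 93 days remain in 1982.
Full years 1983–2058: 57 common + 19 leap = 57×365 + 19×366 = 27759 days.
Total: 93 + 27759 + 341 = 28193 days.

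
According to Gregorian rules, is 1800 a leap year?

1800 is not a leap year (divisible by 100 but not 400).

No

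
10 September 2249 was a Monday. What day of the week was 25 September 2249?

Within September 2249: 25 − 10 = 15 days.
15 mod 7 = 1, so 1 day after Monday is Tuesday.

Tuesday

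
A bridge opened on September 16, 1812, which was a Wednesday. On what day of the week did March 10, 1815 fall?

Day-of-year of September 16, 1812: 260.
Day-of-year of March 10, 1815: 69.
1812 has 366 days, so 366 − 260 = 106 days remain in 1812.
Full years: 1813: 365; 1814: 365. Sum = 730.
Total: 106 + 730 + 69 = 905 days.
905 mod 7 = 2, so 2 days after Wednesday is Friday.

Friday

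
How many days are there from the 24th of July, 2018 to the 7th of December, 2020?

Day-of-year of July 24, 2018: 205.
Day-of-year of December 7, 2020: 342.
2018 has 365 days, so 365 − 205 = 160 days remain in 2018.
Full years: 2019: 365. Sum = 365.
Total: 160 + 365 + 342 = 867 days.

867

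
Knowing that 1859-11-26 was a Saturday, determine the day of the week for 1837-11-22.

Count forward from the earlier date (November 22, 1837) to the later (November 26, 1859):
From November 22, 1837 to November 22, 1859: 22 years, of which 5 contain a Feb 29 — 17×365 + 5×366 = 8035 days.
Within November 1859: 26 − 22 = 4 days.
Total: 8039 days.
8039 mod 7 = 3, so 3 days before Saturday is Wednesday.

Wednesday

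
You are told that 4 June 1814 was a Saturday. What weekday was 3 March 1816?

Sunday

June 1814: 30 − 4 = 26 days remain.
Then 20 full months totalling 609 days.
March 1–3, 1816: 3 days.
Total: 26 + 609 + 3 = 638 days.
638 mod 7 = 1, so 1 day after Saturday is Sunday.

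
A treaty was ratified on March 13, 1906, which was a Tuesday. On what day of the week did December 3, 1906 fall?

Monday

March 1906: 31 − 13 = 18 days remain.
Then April (30), May (31), June (30), July (31), August (31), September (30), October (31), November (30): 30 + 31 + 30 + 31 + 31 + 30 + 31 + 30 = 244 days.
December 1–3, 1906: 3 days.
Total: 18 + 244 + 3 = 265 days.
265 mod 7 = 6, so 6 days after Tuesday is Monday.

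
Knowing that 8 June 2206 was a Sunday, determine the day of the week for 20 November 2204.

Count forward from the earlier date (November 20, 2204) to the later (June 8, 2206):
Day-of-year of November 20, 2204: 325.
Day-of-year of June 8, 2206: 159.
2204 has 366 days, so 366 − 325 = 41 days remain in 2204.
Full years: 2205: 365. Sum = 365.
Total: 41 + 365 + 159 = 565 days.
565 mod 7 = 5, so 5 days before Sunday is Tuesday.

Tuesday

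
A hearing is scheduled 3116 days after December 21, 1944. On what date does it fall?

July 3, 1953

Count 3116 days after December 21, 1944:
From December 21, 1944 to December 21, 1952: 8 years, of which 2 contain a Feb 29 — 6×365 + 2×366 = 2922 days.
December 1952: 31 − 21 = 10 days remain.
Then January (31), February 1953 (28), March (31), April (30), May (31), June (30): 31 + 28 + 31 + 30 + 31 + 30 = 181 days.
July 1–3, 1953: 3 days.
Residual: 194 days.
Total: 3116 days.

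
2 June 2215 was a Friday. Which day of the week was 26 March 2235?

Thursday

Day-of-year of June 2, 2215: 153.
Day-of-year of March 26, 2235: 85.
2215 has 365 days, so 365 − 153 = 212 days remain in 2215.
Full years 2216–2234: 14 common + 5 leap = 14×365 + 5×366 = 6940 days.
Total: 212 + 6940 + 85 = 7237 days.
7237 mod 7 = 6, so 6 days after Friday is Thursday.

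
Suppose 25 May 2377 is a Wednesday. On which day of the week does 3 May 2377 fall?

Tuesday

Count forward from the earlier date (May 3, 2377) to the later (May 25, 2377):
Within May 2377: 25 − 3 = 22 days.
22 mod 7 = 1, so 1 day before Wednesday is Tuesday.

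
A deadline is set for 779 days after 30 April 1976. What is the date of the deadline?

18 June 1978

Count 779 days after April 30, 1976:
Day-of-year of April 30, 1976: 121.
Day-of-year of June 18, 1978: 169.
1976 has 366 days, so 366 − 121 = 245 days remain in 1976.
Full years: 1977: 365. Sum = 365.
Total: 245 + 365 + 169 = 779 days.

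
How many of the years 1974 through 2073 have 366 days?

Years divisible by 4: 1976, 1980, …, 2072 — 25 in all.
2000 is divisible by 400, so still leap.
No century exceptions apply. Count: 25.

25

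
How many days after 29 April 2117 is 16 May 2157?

Day-of-year of April 29, 2117: 119.
Day-of-year of May 16, 2157: 136.
2117 has 365 days, so 365 − 119 = 246 days remain in 2117.
Full years 2118–2156: 29 common + 10 leap = 29×365 + 10×366 = 14245 days.
Total: 246 + 14245 + 136 = 14627 days.

14627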